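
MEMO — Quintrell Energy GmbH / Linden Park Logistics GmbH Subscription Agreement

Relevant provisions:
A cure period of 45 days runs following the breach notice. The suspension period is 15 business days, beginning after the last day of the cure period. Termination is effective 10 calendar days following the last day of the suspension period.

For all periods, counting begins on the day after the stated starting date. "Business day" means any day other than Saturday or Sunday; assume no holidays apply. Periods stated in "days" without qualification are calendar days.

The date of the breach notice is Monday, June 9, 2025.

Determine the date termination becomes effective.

Adding 45 calendar days to June 9, 2025 gives July 24, 2025, which is the last day of the cure period.
The last day of the suspension period: 15 business days after Thursday, July 24, 2025, skipping weekends — Jul 25, Jul 28, Jul 29, Jul 30, …, Aug 12, Aug 13, Aug 14 — lands on Thursday, August 14, 2025.
Adding 10 calendar days to August 14, 2025 gives August 24, 2025, which is the date termination becomes effective.

August 24, 2025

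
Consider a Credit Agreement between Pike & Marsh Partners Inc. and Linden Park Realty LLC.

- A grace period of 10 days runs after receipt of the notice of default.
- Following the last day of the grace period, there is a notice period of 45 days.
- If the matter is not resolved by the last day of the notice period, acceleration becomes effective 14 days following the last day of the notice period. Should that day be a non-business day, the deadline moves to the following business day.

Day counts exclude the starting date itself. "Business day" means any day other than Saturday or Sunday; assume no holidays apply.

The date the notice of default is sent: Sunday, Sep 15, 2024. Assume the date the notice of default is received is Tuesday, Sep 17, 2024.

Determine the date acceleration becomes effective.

Nov 25, 2024

The last day of the grace period: 10 calendar days after Sep 17, 2024 is Sep 27, 2024.
The last day of the notice period: Sep 27, 2024 + 45 days = Nov 11, 2024.
The date acceleration becomes effective: 14 calendar days after Nov 11, 2024 is Nov 25, 2024. Nov 25, 2024 is a Monday, so no roll-forward applies.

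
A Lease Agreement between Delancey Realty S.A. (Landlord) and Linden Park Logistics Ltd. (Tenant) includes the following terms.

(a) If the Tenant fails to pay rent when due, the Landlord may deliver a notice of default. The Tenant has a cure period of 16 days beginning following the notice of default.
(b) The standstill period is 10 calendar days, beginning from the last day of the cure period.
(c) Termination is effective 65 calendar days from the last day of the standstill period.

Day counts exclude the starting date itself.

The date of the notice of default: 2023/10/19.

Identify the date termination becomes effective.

2024/01/18

Adding 16 calendar days to 2023/10/19 gives 2023/11/04, which is the last day of the cure period.
The last day of the standstill period: 2023/11/04 + 10 days = 2023/11/14.
Adding 65 calendar days to 2023/11/14 gives 2024/01/18, which is the date termination becomes effective.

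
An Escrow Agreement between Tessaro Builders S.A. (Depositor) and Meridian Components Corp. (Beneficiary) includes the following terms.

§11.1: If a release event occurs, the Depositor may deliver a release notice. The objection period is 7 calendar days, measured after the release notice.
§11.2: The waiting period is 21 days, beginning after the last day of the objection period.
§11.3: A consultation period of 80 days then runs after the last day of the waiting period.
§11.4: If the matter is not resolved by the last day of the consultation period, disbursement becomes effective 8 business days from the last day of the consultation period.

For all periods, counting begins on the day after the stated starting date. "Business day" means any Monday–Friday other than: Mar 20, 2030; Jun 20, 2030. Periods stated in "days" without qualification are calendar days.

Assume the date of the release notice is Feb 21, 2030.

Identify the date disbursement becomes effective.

Jun 19, 2030

The last day of the objection period: Feb 21, 2030 + 7 days = Feb 28, 2030.
Adding 21 calendar days to Feb 28, 2030 gives Mar 21, 2030, which is the last day of the waiting period.
The last day of the consultation period: 80 calendar days after Mar 21, 2030 is Jun 9, 2030.
The date disbursement becomes effective: 8 business days after Sunday, Jun 9, 2030, skipping weekends — Jun 10, Jun 11, Jun 12, Jun 13, Jun 14, Jun 17, Jun 18, Jun 19 — lands on Wednesday, Jun 19, 2030.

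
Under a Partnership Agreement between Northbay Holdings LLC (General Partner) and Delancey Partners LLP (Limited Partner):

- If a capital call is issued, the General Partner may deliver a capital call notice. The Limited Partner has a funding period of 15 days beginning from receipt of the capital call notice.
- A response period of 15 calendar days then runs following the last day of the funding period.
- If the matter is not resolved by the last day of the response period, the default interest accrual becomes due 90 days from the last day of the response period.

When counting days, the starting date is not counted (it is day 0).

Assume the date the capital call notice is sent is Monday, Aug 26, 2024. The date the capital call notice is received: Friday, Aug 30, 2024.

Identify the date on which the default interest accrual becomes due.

Dec 28, 2024

The last day of the funding period: Aug 30, 2024 + 15 days = Sep 14, 2024.
The last day of the response period: Sep 14, 2024 + 15 days = Sep 29, 2024.
The date on which the default interest accrual becomes due: Sep 29, 2024 + 90 days = Dec 28, 2024.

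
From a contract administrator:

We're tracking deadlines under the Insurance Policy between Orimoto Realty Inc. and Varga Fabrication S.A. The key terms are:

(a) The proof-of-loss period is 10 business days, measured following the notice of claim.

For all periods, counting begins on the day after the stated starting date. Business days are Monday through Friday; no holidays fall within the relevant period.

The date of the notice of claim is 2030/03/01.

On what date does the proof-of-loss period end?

2030/03/15

The last day of the proof-of-loss period: 10 business days after Friday, 2030/03/01, skipping weekends — Mar 4, Mar 5, Mar 6, Mar 7, Mar 8, Mar 11, Mar 12, Mar 13, Mar 14, Mar 15 — lands on Friday, 2030/03/15.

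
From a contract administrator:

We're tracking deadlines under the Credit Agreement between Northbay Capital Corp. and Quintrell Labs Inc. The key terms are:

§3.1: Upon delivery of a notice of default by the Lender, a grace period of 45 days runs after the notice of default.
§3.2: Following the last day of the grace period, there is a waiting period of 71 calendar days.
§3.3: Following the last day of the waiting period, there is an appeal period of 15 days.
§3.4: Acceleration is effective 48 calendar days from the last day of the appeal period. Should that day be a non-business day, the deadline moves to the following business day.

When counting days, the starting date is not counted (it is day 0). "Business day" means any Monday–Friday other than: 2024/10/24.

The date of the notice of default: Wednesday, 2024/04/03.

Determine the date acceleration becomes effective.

The last day of the grace period: 2024/04/03 + 45 days = 2024/05/18.
The last day of the waiting period: 71 calendar days after 2024/05/18 is 2024/07/28.
The last day of the appeal period: 15 calendar days after 2024/07/28 is 2024/08/12.
The date acceleration becomes effective: 2024/08/12 + 48 days = 2024/09/29. That falls on a Sunday, so it rolls to the next business day, Monday, 2024/09/30.

2024/09/30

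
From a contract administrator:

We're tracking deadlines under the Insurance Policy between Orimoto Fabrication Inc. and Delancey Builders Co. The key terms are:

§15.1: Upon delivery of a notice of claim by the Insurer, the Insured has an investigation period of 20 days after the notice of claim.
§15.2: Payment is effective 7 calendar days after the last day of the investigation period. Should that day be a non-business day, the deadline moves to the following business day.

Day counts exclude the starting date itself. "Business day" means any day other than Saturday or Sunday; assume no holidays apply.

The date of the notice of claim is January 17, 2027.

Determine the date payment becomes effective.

Adding 20 calendar days to January 17, 2027 gives February 6, 2027, which is the last day of the investigation period.
Adding 7 calendar days to February 6, 2027 gives February 13, 2027, which is the date payment becomes effective. That falls on a Saturday, so it rolls to the next business day, Monday, February 15, 2027.

February 15, 2027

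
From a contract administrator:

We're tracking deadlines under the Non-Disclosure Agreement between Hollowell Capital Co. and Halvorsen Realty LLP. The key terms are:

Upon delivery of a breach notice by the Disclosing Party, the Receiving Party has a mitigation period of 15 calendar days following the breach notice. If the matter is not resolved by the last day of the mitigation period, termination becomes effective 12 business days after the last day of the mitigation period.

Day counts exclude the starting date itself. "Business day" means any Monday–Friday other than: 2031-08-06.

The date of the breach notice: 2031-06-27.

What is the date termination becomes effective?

The last day of the mitigation period: 15 calendar days after 2031-06-27 is 2031-07-12.
From Saturday, 2031-07-12, 12 business days (Jul 14, Jul 15, Jul 16, Jul 17, …, Jul 25, Jul 28, Jul 29, skipping weekends) brings us to Tuesday, 2031-07-29, which is the date termination becomes effective.

2031-07-29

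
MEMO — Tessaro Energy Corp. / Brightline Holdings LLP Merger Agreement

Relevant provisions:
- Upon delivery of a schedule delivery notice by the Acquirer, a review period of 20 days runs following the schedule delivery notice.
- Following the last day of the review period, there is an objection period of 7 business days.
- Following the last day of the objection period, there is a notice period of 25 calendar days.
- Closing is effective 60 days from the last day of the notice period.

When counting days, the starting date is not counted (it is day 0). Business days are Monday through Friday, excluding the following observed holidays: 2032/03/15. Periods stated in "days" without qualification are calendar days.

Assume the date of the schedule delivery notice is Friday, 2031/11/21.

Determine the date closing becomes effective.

The last day of the review period: 20 calendar days after 2031/11/21 is 2031/12/11.
The last day of the objection period: counting 7 business days from Thursday, 2031/12/11 (Dec 12, Dec 15, Dec 16, Dec 17, Dec 18, Dec 19, Dec 22, skipping weekends) reaches Monday, 2031/12/22.
Adding 25 calendar days to 2031/12/22 gives 2032/01/16, which is the last day of the notice period.
The date closing becomes effective: 2032/01/16 + 60 days = 2032/03/16.

2032/03/16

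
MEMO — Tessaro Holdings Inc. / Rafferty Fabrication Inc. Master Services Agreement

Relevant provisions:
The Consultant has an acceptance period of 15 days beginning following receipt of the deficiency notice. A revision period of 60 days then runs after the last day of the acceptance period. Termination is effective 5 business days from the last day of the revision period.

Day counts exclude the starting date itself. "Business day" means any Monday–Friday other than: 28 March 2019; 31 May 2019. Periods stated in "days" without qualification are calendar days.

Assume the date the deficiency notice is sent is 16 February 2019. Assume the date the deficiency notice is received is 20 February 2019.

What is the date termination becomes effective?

13 May 2019

Adding 15 calendar days to 20 February 2019 gives 7 March 2019, which is the last day of the acceptance period.
The last day of the revision period: 60 calendar days after 7 March 2019 is 6 May 2019.
From Monday, 6 May 2019, 5 business days (May 7, May 8, May 9, May 10, May 13, skipping weekends) brings us to Monday, 13 May 2019, which is the date termination becomes effective.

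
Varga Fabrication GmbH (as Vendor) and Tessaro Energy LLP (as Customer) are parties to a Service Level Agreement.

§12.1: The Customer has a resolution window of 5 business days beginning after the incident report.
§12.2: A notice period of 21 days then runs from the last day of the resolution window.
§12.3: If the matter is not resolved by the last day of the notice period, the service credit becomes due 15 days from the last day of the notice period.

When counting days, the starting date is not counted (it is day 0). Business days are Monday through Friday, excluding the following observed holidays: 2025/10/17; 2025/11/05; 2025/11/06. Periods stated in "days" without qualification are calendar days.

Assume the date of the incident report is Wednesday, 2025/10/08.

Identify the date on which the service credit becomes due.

The last day of the resolution window: counting 5 business days from Wednesday, 2025/10/08 (Oct 9, Oct 10, Oct 13, Oct 14, Oct 15, skipping weekends) reaches Wednesday, 2025/10/15.
The last day of the notice period: 21 calendar days after 2025/10/15 is 2025/11/05.
The date on which the service credit becomes due: 2025/11/05 + 15 days = 2025/11/20.

2025/11/20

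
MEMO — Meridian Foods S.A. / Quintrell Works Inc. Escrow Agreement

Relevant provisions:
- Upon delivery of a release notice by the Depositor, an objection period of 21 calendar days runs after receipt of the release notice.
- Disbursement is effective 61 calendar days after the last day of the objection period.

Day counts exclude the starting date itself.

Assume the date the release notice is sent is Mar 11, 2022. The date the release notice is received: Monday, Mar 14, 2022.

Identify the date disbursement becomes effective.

The last day of the objection period: 21 calendar days after Mar 14, 2022 is Apr 4, 2022.
Adding 61 calendar days to Apr 4, 2022 gives Jun 4, 2022, which is the date disbursement becomes effective.

Jun 4, 2022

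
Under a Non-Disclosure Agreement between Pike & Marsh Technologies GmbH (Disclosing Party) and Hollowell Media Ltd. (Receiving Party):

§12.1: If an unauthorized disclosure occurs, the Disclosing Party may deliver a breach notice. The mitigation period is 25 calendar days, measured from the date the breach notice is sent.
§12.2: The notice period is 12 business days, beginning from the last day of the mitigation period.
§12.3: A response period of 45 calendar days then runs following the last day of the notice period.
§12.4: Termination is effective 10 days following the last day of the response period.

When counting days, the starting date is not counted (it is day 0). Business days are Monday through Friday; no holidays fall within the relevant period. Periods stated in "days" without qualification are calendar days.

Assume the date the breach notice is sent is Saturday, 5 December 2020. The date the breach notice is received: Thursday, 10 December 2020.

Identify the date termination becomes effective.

11 March 2021

Adding 25 calendar days to 5 December 2020 gives 30 December 2020, which is the last day of the mitigation period.
The last day of the notice period: counting 12 business days from Wednesday, 30 December 2020 (Dec 31, Jan 1, Jan 4, Jan 5, …, Jan 13, Jan 14, Jan 15, skipping weekends) reaches Friday, 15 January 2021.
Adding 45 calendar days to 15 January 2021 gives 1 March 2021, which is the last day of the response period.
Adding 10 calendar days to 1 March 2021 gives 11 March 2021, which is the date termination becomes effective.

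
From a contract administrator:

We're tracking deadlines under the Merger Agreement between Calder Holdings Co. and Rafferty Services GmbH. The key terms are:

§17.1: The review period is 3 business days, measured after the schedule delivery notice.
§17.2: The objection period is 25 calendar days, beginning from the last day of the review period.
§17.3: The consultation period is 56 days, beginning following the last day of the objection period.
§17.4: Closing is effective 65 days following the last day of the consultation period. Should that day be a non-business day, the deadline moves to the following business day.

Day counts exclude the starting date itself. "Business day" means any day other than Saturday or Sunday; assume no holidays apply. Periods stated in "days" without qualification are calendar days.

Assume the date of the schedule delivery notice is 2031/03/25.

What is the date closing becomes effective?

2031/08/21

The last day of the review period: counting 3 business days from Tuesday, 2031/03/25 (Mar 26, Mar 27, Mar 28, skipping weekends) reaches Friday, 2031/03/28.
The last day of the objection period: 25 calendar days after 2031/03/28 is 2031/04/22.
The last day of the consultation period: 56 calendar days after 2031/04/22 is 2031/06/17.
The date closing becomes effective: 2031/06/17 + 65 days = 2031/08/21. 2031/08/21 is a Thursday, so no roll-forward applies.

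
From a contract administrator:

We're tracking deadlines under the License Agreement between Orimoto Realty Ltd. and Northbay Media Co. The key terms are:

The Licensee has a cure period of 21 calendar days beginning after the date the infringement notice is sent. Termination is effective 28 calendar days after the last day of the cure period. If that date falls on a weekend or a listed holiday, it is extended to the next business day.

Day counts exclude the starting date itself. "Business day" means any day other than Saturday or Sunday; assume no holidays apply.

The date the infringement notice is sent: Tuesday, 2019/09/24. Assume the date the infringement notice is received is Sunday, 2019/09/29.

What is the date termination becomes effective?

The last day of the cure period: 21 calendar days after 2019/09/24 is 2019/10/15.
The date termination becomes effective: 2019/10/15 + 28 days = 2019/11/12. 2019/11/12 is a Tuesday, so no roll-forward applies.

2019/11/12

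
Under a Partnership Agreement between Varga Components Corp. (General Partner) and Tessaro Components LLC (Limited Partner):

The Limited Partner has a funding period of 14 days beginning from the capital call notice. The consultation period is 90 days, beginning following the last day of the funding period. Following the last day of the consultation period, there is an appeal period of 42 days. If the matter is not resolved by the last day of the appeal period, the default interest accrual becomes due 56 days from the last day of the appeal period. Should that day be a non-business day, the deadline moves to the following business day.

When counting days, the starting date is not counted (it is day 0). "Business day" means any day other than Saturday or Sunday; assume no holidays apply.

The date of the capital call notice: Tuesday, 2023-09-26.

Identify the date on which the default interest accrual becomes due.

The last day of the funding period: 2023-09-26 + 14 days = 2023-10-10.
The last day of the consultation period: 90 calendar days after 2023-10-10 is 2024-01-08.
Adding 42 calendar days to 2024-01-08 gives 2024-02-19, which is the last day of the appeal period.
The date on which the default interest accrual becomes due: 56 calendar days after 2024-02-19 is 2024-04-15. 2024-04-15 is a Monday, so no roll-forward applies.

2024-04-15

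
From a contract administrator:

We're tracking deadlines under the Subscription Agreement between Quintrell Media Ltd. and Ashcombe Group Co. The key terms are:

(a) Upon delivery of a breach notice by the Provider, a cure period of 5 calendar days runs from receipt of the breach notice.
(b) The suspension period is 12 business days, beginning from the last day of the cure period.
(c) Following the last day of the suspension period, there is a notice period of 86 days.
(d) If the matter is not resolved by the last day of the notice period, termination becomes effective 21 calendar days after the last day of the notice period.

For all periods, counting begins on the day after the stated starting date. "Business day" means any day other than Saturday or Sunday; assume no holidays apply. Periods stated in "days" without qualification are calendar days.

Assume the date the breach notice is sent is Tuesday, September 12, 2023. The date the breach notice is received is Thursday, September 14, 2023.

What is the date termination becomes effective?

The last day of the cure period: September 14, 2023 + 5 days = September 19, 2023.
The last day of the suspension period: 12 business days after Tuesday, September 19, 2023, skipping weekends — Sep 20, Sep 21, Sep 22, Sep 25, …, Oct 3, Oct 4, Oct 5 — lands on Thursday, October 5, 2023.
The last day of the notice period: October 5, 2023 + 86 days = December 30, 2023.
The date termination becomes effective: December 30, 2023 + 21 days = January 20, 2024.

January 20, 2024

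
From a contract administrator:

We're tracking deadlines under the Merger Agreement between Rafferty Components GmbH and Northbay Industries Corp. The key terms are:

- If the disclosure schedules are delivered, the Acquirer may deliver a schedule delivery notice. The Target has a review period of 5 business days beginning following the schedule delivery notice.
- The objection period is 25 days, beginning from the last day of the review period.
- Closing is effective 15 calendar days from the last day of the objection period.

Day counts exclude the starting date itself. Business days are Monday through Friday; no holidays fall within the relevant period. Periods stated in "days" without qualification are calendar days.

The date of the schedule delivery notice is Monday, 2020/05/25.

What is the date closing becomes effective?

2020/07/11

The last day of the review period: counting 5 business days from Monday, 2020/05/25 (May 26, May 27, May 28, May 29, Jun 1, skipping weekends) reaches Monday, 2020/06/01.
The last day of the objection period: 25 calendar days after 2020/06/01 is 2020/06/26.
Adding 15 calendar days to 2020/06/26 gives 2020/07/11, which is the date closing becomes effective.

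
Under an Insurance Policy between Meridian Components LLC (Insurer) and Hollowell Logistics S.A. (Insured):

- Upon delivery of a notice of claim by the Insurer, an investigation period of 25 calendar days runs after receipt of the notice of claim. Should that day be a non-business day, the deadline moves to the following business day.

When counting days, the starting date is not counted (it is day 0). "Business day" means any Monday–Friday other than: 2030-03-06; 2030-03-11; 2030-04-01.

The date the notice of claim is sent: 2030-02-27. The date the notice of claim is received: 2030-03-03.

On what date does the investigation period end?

The last day of the investigation period: 25 calendar days after 2030-03-03 is 2030-03-28. 2030-03-28 is a Thursday and is not a listed holiday, so no roll-forward applies.

2030-03-28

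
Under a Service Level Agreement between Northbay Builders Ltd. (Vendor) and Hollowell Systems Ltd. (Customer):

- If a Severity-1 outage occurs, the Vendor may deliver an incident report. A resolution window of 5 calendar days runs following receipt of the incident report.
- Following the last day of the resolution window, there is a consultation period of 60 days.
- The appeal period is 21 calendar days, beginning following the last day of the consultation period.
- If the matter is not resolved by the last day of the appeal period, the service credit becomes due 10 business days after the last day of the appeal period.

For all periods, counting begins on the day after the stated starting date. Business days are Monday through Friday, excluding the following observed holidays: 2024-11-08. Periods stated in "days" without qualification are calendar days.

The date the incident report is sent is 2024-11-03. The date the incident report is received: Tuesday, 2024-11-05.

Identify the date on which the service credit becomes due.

2025-02-13

The last day of the resolution window: 5 calendar days after 2024-11-05 is 2024-11-10.
Adding 60 calendar days to 2024-11-10 gives 2025-01-09, which is the last day of the consultation period.
The last day of the appeal period: 2025-01-09 + 21 days = 2025-01-30.
From Thursday, 2025-01-30, 10 business days (Jan 31, Feb 3, Feb 4, Feb 5, Feb 6, Feb 7, Feb 10, Feb 11, Feb 12, Feb 13, skipping weekends) brings us to Thursday, 2025-02-13, which is the date on which the service credit becomes due.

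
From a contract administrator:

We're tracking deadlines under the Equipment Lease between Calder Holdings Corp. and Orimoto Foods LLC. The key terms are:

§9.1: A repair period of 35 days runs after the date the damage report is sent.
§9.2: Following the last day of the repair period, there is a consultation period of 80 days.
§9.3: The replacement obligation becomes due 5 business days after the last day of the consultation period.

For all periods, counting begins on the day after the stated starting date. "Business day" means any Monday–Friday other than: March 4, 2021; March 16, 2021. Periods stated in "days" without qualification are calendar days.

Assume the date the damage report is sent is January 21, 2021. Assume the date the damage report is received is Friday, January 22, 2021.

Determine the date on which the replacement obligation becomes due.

The last day of the repair period: 35 calendar days after January 21, 2021 is February 25, 2021.
The last day of the consultation period: 80 calendar days after February 25, 2021 is May 16, 2021.
The date on which the replacement obligation becomes due: 5 business days after Sunday, May 16, 2021, skipping weekends — May 17, May 18, May 19, May 20, May 21 — lands on Friday, May 21, 2021.

May 21, 2021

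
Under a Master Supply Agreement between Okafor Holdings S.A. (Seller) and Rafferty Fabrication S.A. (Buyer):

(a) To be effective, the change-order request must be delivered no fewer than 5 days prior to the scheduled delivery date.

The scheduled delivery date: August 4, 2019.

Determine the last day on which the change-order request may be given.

Counting back 5 calendar days from August 4, 2019 gives July 30, 2019.

July 30, 2019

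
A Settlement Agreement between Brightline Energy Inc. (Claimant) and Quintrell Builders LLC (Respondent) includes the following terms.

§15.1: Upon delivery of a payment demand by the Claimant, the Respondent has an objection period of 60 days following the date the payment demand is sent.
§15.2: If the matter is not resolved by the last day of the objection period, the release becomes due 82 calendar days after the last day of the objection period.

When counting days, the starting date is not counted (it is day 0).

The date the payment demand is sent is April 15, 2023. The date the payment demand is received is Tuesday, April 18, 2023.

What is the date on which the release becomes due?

The last day of the objection period: 60 calendar days after April 15, 2023 is June 14, 2023.
Adding 82 calendar days to June 14, 2023 gives September 4, 2023, which is the date on which the release becomes due.

September 4, 2023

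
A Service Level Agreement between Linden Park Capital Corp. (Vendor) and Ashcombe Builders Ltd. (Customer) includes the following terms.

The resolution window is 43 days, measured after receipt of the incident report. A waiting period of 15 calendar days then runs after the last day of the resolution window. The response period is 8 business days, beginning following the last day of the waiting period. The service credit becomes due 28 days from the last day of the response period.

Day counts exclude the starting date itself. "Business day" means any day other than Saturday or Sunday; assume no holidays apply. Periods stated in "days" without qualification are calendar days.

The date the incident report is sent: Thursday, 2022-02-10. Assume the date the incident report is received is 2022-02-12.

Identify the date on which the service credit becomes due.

2022-05-19

The last day of the resolution window: 43 calendar days after 2022-02-12 is 2022-03-27.
The last day of the waiting period: 2022-03-27 + 15 days = 2022-04-11.
From Monday, 2022-04-11, 8 business days (Apr 12, Apr 13, Apr 14, Apr 15, Apr 18, Apr 19, Apr 20, Apr 21, skipping weekends) brings us to Thursday, 2022-04-21, which is the last day of the response period.
The date on which the service credit becomes due: 2022-04-21 + 28 days = 2022-05-19.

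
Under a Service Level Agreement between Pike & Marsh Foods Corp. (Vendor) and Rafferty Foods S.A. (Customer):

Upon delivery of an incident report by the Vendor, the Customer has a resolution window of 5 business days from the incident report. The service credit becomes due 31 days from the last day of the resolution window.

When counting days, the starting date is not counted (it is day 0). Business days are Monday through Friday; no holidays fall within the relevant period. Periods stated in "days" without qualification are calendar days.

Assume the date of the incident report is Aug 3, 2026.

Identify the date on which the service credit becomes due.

Sep 10, 2026

The last day of the resolution window: counting 5 business days from Monday, Aug 3, 2026 (Aug 4, Aug 5, Aug 6, Aug 7, Aug 10, skipping weekends) reaches Monday, Aug 10, 2026.
The date on which the service credit becomes due: 31 calendar days after Aug 10, 2026 is Sep 10, 2026.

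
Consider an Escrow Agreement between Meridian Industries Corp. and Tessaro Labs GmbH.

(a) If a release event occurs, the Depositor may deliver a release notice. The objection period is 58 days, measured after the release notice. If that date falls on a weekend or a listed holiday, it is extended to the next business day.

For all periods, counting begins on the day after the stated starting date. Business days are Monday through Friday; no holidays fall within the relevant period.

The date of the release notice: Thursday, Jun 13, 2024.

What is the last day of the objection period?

Aug 12, 2024

The last day of the objection period: 58 calendar days after Jun 13, 2024 is Aug 10, 2024. That falls on a Saturday, so it rolls to the next business day, Monday, Aug 12, 2024.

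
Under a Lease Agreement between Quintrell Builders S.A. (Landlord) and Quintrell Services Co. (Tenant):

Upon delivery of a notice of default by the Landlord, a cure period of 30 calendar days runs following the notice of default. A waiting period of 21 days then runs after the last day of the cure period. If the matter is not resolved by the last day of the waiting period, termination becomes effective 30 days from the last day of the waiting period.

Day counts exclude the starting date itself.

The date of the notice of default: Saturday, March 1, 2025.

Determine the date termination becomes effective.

The last day of the cure period: 30 calendar days after March 1, 2025 is March 31, 2025.
Adding 21 calendar days to March 31, 2025 gives April 21, 2025, which is the last day of the waiting period.
The date termination becomes effective: 30 calendar days after April 21, 2025 is May 21, 2025.

May 21, 2025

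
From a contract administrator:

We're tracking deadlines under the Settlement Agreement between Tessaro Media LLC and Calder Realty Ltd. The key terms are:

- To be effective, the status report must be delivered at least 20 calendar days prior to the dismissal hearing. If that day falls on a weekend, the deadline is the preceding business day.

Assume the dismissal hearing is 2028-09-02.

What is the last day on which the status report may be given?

2028-08-11

Counting back 20 calendar days from 2028-09-02 gives 2028-08-13. That is a Sunday, so the deadline moves back to Friday, 2028-08-11.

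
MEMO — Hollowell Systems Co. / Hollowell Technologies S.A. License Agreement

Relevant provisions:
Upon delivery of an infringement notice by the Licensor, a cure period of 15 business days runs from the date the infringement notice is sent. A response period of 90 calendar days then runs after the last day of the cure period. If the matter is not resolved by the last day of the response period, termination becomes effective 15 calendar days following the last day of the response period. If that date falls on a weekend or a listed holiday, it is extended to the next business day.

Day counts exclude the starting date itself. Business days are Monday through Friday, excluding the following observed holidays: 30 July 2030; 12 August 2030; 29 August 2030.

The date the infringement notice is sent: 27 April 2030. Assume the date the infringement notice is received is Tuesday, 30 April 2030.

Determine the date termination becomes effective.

30 August 2030

From Saturday, 27 April 2030, 15 business days (Apr 29, Apr 30, May 1, May 2, …, May 15, May 16, May 17, skipping weekends) brings us to Friday, 17 May 2030, which is the last day of the cure period.
The last day of the response period: 90 calendar days after 17 May 2030 is 15 August 2030.
The date termination becomes effective: 15 August 2030 + 15 days = 30 August 2030. 30 August 2030 is a Friday and is not a listed holiday, so no roll-forward applies.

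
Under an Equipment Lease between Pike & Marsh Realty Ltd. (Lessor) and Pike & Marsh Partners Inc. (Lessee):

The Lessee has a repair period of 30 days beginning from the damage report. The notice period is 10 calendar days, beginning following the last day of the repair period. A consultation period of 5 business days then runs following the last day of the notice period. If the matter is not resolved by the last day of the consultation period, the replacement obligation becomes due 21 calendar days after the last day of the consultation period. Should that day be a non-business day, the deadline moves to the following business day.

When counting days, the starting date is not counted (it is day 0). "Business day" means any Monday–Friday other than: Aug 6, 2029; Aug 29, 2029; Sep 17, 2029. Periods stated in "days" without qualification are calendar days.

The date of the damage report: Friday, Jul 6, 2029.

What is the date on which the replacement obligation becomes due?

Sep 12, 2029

The last day of the repair period: Jul 6, 2029 + 30 days = Aug 5, 2029.
Adding 10 calendar days to Aug 5, 2029 gives Aug 15, 2029, which is the last day of the notice period.
The last day of the consultation period: 5 business days after Wednesday, Aug 15, 2029, skipping weekends — Aug 16, Aug 17, Aug 20, Aug 21, Aug 22 — lands on Wednesday, Aug 22, 2029.
Adding 21 calendar days to Aug 22, 2029 gives Sep 12, 2029, which is the date on which the replacement obligation becomes due. Sep 12, 2029 is a Wednesday and is not a listed holiday, so no roll-forward applies.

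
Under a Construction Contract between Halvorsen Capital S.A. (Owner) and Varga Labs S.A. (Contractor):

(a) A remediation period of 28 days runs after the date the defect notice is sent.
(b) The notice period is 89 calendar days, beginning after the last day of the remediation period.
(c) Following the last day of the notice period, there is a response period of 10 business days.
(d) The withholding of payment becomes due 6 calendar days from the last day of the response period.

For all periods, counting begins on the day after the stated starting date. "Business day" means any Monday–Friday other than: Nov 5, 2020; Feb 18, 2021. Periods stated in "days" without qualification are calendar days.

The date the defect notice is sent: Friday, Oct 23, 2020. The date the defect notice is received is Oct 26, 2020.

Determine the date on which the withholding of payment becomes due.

Mar 10, 2021

Adding 28 calendar days to Oct 23, 2020 gives Nov 20, 2020, which is the last day of the remediation period.
The last day of the notice period: Nov 20, 2020 + 89 days = Feb 17, 2021.
From Wednesday, Feb 17, 2021, 10 business days (Feb 19, Feb 22, Feb 23, Feb 24, Feb 25, Feb 26, Mar 1, Mar 2, Mar 3, Mar 4, skipping weekends and the listed holiday on Feb 18) brings us to Thursday, Mar 4, 2021, which is the last day of the response period.
Adding 6 calendar days to Mar 4, 2021 gives Mar 10, 2021, which is the date on which the withholding of payment becomes due.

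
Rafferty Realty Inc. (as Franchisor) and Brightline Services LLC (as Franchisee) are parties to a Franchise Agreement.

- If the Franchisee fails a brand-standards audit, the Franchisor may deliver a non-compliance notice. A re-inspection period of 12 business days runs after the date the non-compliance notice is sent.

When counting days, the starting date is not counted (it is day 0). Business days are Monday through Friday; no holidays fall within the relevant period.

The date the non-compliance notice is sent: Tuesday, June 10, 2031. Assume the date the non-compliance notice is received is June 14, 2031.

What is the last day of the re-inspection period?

June 26, 2031

The last day of the re-inspection period: 12 business days after Tuesday, June 10, 2031, skipping weekends — Jun 11, Jun 12, Jun 13, Jun 16, …, Jun 24, Jun 25, Jun 26 — lands on Thursday, June 26, 2031.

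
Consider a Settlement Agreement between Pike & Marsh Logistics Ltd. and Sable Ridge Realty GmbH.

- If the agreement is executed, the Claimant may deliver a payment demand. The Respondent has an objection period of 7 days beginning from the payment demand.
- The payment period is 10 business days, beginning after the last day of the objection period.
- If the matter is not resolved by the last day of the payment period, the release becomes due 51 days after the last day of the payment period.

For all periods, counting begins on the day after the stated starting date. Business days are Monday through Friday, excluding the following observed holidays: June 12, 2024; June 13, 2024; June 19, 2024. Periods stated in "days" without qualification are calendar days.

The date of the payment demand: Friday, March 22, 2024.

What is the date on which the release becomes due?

Adding 7 calendar days to March 22, 2024 gives March 29, 2024, which is the last day of the objection period.
The last day of the payment period: counting 10 business days from Friday, March 29, 2024 (Apr 1, Apr 2, Apr 3, Apr 4, Apr 5, Apr 8, Apr 9, Apr 10, Apr 11, Apr 12, skipping weekends) reaches Friday, April 12, 2024.
The date on which the release becomes due: April 12, 2024 + 51 days = June 2, 2024.

June 2, 2024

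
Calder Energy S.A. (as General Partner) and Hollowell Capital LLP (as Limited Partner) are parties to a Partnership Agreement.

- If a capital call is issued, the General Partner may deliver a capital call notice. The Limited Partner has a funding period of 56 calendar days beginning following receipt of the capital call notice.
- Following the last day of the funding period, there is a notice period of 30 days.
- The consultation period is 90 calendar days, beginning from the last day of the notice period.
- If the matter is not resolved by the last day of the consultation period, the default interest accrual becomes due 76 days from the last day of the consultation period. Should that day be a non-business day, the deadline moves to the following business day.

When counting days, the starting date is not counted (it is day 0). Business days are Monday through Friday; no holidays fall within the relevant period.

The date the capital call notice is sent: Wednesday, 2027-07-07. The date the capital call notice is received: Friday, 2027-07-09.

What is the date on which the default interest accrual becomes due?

The last day of the funding period: 2027-07-09 + 56 days = 2027-09-03.
Adding 30 calendar days to 2027-09-03 gives 2027-10-03, which is the last day of the notice period.
The last day of the consultation period: 2027-10-03 + 90 days = 2028-01-01.
The date on which the default interest accrual becomes due: 2028-01-01 + 76 days = 2028-03-17. 2028-03-17 is a Friday, so no roll-forward applies.

2028-03-17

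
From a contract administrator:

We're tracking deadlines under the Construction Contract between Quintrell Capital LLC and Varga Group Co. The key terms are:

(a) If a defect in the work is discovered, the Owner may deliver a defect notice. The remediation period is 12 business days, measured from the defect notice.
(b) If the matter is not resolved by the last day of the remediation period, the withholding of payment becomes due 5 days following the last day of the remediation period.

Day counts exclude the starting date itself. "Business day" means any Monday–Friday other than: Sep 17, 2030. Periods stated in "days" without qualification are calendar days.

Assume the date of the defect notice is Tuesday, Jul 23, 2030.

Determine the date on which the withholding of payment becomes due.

Aug 13, 2030

The last day of the remediation period: 12 business days after Tuesday, Jul 23, 2030, skipping weekends — Jul 24, Jul 25, Jul 26, Jul 29, …, Aug 6, Aug 7, Aug 8 — lands on Thursday, Aug 8, 2030.
The date on which the withholding of payment becomes due: 5 calendar days after Aug 8, 2030 is Aug 13, 2030.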